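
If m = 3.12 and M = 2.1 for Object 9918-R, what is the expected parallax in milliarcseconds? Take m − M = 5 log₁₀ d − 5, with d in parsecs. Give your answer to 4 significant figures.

m − M = 3.12 − 2.1 = 1.02.
d = 10^((m−M)/5 + 1) = 10^1.204 = 15.996 pc.
p = 1/d = 1/15.996 = 0.062516 arcsec = 62.516 mas.

62.52 mas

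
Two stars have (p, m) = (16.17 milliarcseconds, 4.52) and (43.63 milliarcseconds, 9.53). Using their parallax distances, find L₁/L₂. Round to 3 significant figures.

d₁ = 1/p₁ = 1/0.01617″ = 61.843 pc; d₂ = 1/p₂ = 1/0.04363″ = 22.92 pc.
M₁ = m₁ − 5 log₁₀ d₁ + 5 = 4.52 − 8.9565 + 5 = 0.5635.
M₂ = 9.53 − 6.8011 + 5 = 7.7289.
L₁/L₂ = 10^(0.4(M₂ − M₁)) = 10^(0.4 × 7.1654) = 10^2.86616 = 734.78.

L₁/L₂ = 735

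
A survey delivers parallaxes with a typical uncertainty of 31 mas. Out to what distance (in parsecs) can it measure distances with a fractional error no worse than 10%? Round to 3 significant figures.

σ_d/d = σ_p/p, so the condition is σ_p/p ≤ 0.10, i.e. p ≥ σ_p/0.10.
p_min = 31/0.10 = 310 mas = 0.31 arcsec.
d_max = 1/p_min = 1/0.31 = 3.2258 pc.

3.23 pc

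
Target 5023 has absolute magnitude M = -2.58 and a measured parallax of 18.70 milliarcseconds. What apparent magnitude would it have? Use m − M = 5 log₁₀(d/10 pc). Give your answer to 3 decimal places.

m = 1.061

d = 1/p = 1/0.01870″ = 53.476 pc.
m − M = 5 log₁₀ d − 5 = 5 log₁₀(53.476) − 5 = 8.6408 − 5 = 3.6408.
m = M + (m − M) = -2.58 + 3.6408 = 1.061.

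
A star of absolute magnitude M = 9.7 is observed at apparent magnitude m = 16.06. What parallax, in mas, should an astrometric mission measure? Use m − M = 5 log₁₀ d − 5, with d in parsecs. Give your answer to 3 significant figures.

5.35 mas

m − M = 16.06 − 9.7 = 6.36.
d = 10^((m−M)/5 + 1) = 10^2.272 = 187.07 pc.
p = 1/d = 1/187.07 = 0.0053456 arcsec = 5.3456 mas.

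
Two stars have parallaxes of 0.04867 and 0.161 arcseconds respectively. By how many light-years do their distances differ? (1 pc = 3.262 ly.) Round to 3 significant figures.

d_A = 1/0.04867″ = 20.547 pc; d_B = 1/0.1610″ = 6.2112 pc.
|d_B − d_A| = |6.2112 − 20.547| = 14.336 pc = 14.336 × 3.262 ly = 46.764 ly.

46.8 ly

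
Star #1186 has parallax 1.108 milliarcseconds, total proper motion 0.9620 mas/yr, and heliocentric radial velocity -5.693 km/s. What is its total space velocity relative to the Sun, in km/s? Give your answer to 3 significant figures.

7.02 km/s

d = 1/p = 1/0.001108″ = 902.53 pc.
μ = 0.9620 mas/yr = 0.0009620 ″/yr.
v_t = 4.740 μ d = 4.740 × 0.0009620 × 902.53 = 4.1154 km/s.
v = √(v_r² + v_t²) = √((-5.693)² + 4.1154²) = √49.3468 = 7.0247 km/s.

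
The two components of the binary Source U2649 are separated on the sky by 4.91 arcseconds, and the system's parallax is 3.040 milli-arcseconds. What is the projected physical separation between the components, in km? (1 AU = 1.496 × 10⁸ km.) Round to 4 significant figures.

d = 1/p = 1/0.003040″ = 328.95 pc.
At distance d (pc), an angle of θ arcsec spans θ·d AU: s = 4.91 × 328.95 = 1615.1 AU.
= 1615.1 × 1.496 × 10⁸ km = 2.4162 × 10^11 km.

2.416 × 10^11 km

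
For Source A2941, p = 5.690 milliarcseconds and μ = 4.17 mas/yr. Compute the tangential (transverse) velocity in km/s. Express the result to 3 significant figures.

d = 1/p = 1/0.005690″ = 175.75 pc.
μ = 4.17 mas/yr = 0.00417 ″/yr.
v_t = 4.74 × μ × d = 4.74 × 0.00417 × 175.75 = 3.4738 km/s.

3.47 km/s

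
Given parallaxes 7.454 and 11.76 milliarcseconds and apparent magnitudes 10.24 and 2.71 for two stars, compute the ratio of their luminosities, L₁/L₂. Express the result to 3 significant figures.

L₁/L₂ = 0.00242

d₁ = 1/p₁ = 1/0.007454″ = 134.16 pc; d₂ = 1/p₂ = 1/0.01176″ = 85.034 pc.
M₁ = m₁ − 5 log₁₀ d₁ + 5 = 10.24 − 10.6381 + 5 = 4.6019.
M₂ = 2.71 − 9.6480 + 5 = -1.9380.
L₁/L₂ = 10^(0.4(M₂ − M₁)) = 10^(0.4 × (-6.5399)) = 10^(-2.61596) = 0.0024213.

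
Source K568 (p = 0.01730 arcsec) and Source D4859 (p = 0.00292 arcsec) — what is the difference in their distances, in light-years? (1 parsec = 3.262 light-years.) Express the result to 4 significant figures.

d_A = 1/0.01730″ = 57.803 pc; d_B = 1/0.002920″ = 342.47 pc.
|d_B − d_A| = |342.47 − 57.803| = 284.67 pc = 284.67 × 3.262 ly = 928.59 ly.

928.6 ly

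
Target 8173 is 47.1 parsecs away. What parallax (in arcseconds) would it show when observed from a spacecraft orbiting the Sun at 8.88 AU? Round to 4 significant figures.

p (arcsec) = B (AU) / d (pc).
p = 8.88 / 47.1 = 0.18854 arcsec.

0.1885 arcsec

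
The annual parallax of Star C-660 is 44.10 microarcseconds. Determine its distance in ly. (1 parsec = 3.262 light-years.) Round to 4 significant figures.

73970 ly

p = 44.10 microarcseconds = 0.00004410 arcsec.
d = 1/p = 1/0.00004410 = 22676 pc.
In light-years: 22676 × 3.262 = 73969 ly.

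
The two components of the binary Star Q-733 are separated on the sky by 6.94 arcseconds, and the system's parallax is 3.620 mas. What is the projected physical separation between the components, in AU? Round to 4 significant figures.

1917 AU

d = 1/p = 1/0.003620″ = 276.24 pc.
At distance d (pc), an angle of θ arcsec spans θ·d AU: s = 6.94 × 276.24 = 1917.1 AU.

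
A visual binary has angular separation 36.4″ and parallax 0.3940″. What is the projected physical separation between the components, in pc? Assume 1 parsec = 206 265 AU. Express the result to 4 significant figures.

d = 1/p = 1/0.3940″ = 2.5381 pc.
At distance d (pc), an angle of θ arcsec spans θ·d AU: s = 36.4 × 2.5381 = 92.387 AU.
= 92.387 / 206265 = 0.00044790 pc.

0.0004479 pc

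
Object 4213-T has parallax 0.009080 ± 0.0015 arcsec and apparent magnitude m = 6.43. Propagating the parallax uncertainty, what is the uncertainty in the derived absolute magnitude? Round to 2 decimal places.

M = m − 5 log₁₀ d + 5 = m + 5 log₁₀ p + 5, so ∂M/∂p = 5/(p ln 10).
σ_M = (5/ln 10) · (σ_p/p) = 2.1715 × 0.0015/0.009080 = 2.1715 × 0.1652 = 0.35873.

σ_M = 0.36 mag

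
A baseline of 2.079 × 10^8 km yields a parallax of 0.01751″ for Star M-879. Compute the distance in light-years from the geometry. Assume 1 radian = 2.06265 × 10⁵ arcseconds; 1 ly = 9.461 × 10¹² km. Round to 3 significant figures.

θ = 0.01751″ = 0.01751/206265 = 8.4891 × 10^-8 rad.
d = B/θ = (2.079 × 10^8) / (8.4891 × 10^-8) = 2.4490 × 10^15 km = (2.4490 × 10^15) / (9.461 × 10^12) ly = 258.85 ly.

259 ly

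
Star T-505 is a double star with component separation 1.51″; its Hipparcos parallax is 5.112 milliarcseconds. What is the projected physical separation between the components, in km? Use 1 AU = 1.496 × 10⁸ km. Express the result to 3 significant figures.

d = 1/p = 1/0.005112″ = 195.62 pc.
At distance d (pc), an angle of θ arcsec spans θ·d AU: s = 1.51 × 195.62 = 295.39 AU.
= 295.39 × 1.496 × 10⁸ km = 4.4190 × 10^10 km.

4.42 × 10^10 km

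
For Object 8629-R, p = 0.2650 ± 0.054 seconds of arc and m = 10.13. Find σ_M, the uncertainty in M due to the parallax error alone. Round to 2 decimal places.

M = m − 5 log₁₀ d + 5 = m + 5 log₁₀ p + 5, so ∂M/∂p = 5/(p ln 10).
σ_M = (5/ln 10) · (σ_p/p) = 2.1715 × 0.054/0.2650 = 2.1715 × 0.20377 = 0.44249.

σ_M = 0.44 mag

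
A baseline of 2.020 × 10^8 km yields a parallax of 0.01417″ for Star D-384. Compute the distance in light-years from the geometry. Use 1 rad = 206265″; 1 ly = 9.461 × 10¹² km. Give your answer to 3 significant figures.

θ = 0.01417″ = 0.01417/206265 = 6.8698 × 10^-8 rad.
d = B/θ = (2.020 × 10^8) / (6.8698 × 10^-8) = 2.9404 × 10^15 km = (2.9404 × 10^15) / (9.461 × 10^12) ly = 310.79 ly.

311 ly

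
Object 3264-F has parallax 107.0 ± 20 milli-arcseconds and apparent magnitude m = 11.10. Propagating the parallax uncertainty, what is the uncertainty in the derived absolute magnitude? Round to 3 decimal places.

σ_M = 0.406 mag

M = m − 5 log₁₀ d + 5 = m + 5 log₁₀ p + 5, so ∂M/∂p = 5/(p ln 10).
σ_M = (5/ln 10) · (σ_p/p) = 2.1715 × 20/107.0 = 2.1715 × 0.18692 = 0.4059.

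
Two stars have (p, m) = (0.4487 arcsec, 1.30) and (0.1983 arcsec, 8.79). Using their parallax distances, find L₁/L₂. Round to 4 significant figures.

L₁/L₂ = 193.5

d₁ = 1/p₁ = 1/0.4487″ = 2.2287 pc; d₂ = 1/p₂ = 1/0.1983″ = 5.0429 pc.
M₁ = m₁ − 5 log₁₀ d₁ + 5 = 1.30 − 1.7403 + 5 = 4.5597.
M₂ = 8.79 − 3.5134 + 5 = 10.2766.
L₁/L₂ = 10^(0.4(M₂ − M₁)) = 10^(0.4 × 5.7169) = 10^2.28676 = 193.54.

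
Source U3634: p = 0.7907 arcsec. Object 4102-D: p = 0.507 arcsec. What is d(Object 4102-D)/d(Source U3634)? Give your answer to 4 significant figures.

Since d = 1/p, d_B/d_A = p_A/p_B.
= 0.7907 / 0.507 = 1.5596.

1.560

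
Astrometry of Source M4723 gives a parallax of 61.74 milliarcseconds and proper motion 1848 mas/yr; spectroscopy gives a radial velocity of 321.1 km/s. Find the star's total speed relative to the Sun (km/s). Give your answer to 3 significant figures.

351 km/s

d = 1/p = 1/0.06174″ = 16.197 pc.
μ = 1848 mas/yr = 1.848 ″/yr.
v_t = 4.740 μ d = 4.740 × 1.848 × 16.197 = 141.88 km/s.
v = √(v_r² + v_t²) = √(321.1² + 141.88²) = √123235 = 351.05 km/s.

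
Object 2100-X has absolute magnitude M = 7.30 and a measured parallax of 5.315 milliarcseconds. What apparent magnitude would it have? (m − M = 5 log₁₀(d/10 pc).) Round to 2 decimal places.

m = 13.67

d = 1/p = 1/0.005315″ = 188.15 pc.
m − M = 5 log₁₀ d − 5 = 5 log₁₀(188.15) − 5 = 11.3725 − 5 = 6.3725.
m = M + (m − M) = 7.30 + 6.3725 = 13.67.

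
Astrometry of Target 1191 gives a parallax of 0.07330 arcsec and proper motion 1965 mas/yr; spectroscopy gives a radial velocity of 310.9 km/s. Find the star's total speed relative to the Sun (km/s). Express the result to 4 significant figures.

d = 1/p = 1/0.07330″ = 13.643 pc.
μ = 1965 mas/yr = 1.965 ″/yr.
v_t = 4.740 μ d = 4.740 × 1.965 × 13.643 = 127.07 km/s.
v = √(v_r² + v_t²) = √(310.9² + 127.07²) = √112806 = 335.87 km/s.

335.9 km/s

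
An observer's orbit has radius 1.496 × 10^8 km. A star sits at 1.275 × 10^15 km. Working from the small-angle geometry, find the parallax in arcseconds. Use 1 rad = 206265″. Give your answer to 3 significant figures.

θ ≈ B/d = (1.496 × 10^8) / (1.275 × 10^15) = 1.1733 × 10^-7 rad.
In arcseconds: 1.1733 × 10^-7 × 206265 = 0.024201″.

0.0242 arcsec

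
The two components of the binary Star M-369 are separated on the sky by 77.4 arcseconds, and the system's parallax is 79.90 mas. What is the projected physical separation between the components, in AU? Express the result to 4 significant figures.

d = 1/p = 1/0.07990″ = 12.516 pc.
At distance d (pc), an angle of θ arcsec spans θ·d AU: s = 77.4 × 12.516 = 968.74 AU.

968.7 AU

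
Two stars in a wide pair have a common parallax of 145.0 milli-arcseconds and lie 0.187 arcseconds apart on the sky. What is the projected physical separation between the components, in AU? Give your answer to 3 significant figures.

d = 1/p = 1/0.1450″ = 6.8966 pc.
At distance d (pc), an angle of θ arcsec spans θ·d AU: s = 0.187 × 6.8966 = 1.2897 AU.

1.29 AU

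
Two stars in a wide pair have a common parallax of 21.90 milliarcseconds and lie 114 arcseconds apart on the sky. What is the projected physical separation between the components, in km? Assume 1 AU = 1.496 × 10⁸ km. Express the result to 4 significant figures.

d = 1/p = 1/0.02190″ = 45.662 pc.
At distance d (pc), an angle of θ arcsec spans θ·d AU: s = 114 × 45.662 = 5205.5 AU.
= 5205.5 × 1.496 × 10⁸ km = 7.7874 × 10^11 km.

7.787 × 10^11 km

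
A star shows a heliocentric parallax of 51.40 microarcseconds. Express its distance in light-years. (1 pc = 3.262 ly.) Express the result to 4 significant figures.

p = 51.40 microarcseconds = 0.00005140 arcsec.
d = 1/p = 1/0.00005140 = 19455 pc.
In light-years: 19455 × 3.262 = 63462 ly.

63460 light years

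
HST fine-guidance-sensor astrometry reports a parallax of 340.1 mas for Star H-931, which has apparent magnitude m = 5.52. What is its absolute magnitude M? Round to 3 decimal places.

M = 8.178

d = 1/p = 1/0.3401″ = 2.9403 pc.
m − M = 5 log₁₀(2.9403) − 5 = 2.3420 − 5 = -2.6580.
M = m − (m − M) = 5.52 − (-2.6580) = 8.178.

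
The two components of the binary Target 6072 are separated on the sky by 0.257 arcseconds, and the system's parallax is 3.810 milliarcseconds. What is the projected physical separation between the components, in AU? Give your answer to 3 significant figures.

d = 1/p = 1/0.003810″ = 262.47 pc.
At distance d (pc), an angle of θ arcsec spans θ·d AU: s = 0.257 × 262.47 = 67.455 AU.

67.5 AU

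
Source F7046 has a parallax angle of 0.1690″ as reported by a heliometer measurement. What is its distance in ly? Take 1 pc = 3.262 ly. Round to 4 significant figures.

d = 1/p = 1/0.1690 = 5.9172 pc.
In light-years: 5.9172 × 3.262 = 19.302 ly.

19.30 ly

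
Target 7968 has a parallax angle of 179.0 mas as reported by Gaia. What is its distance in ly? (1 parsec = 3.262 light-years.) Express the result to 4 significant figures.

p = 179.0 mas = 0.1790 arcsec.
d = 1/p = 1/0.1790 = 5.5866 pc.
In light-years: 5.5866 × 3.262 = 18.223 ly.

18.22 ly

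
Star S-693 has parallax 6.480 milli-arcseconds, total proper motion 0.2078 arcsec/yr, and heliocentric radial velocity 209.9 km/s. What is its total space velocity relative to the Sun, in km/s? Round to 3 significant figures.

d = 1/p = 1/0.006480″ = 154.32 pc.
v_t = 4.740 μ d = 4.740 × 0.2078 × 154.32 = 152 km/s.
v = √(v_r² + v_t²) = √(209.9² + 152²) = √67162 = 259.16 km/s.

259 km/s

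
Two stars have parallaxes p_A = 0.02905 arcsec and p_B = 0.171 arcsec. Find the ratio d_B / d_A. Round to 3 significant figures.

Since d = 1/p, d_B/d_A = p_A/p_B.
= 0.02905 / 0.171 = 0.16988.

0.170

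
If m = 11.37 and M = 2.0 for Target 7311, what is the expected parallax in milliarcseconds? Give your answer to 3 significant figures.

m − M = 11.37 − 2.0 = 9.37.
d = 10^((m−M)/5 + 1) = 10^2.874 = 748.17 pc.
p = 1/d = 1/748.17 = 0.0013366 arcsec = 1.3366 mas.

1.34 mas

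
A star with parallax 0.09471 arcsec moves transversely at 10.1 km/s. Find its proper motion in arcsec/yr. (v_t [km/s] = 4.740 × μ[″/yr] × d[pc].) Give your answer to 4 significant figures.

d = 1/p = 1/0.09471″ = 10.559 pc.
μ = v_t / (4.74 d) = 10.1 / (4.74 × 10.559) = 10.1 / 50.05 = 0.2018 ″/yr.

0.2018 arcsec/yr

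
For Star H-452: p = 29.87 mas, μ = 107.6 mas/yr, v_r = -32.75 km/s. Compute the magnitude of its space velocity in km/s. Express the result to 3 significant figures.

36.9 km/s

d = 1/p = 1/0.02987″ = 33.478 pc.
μ = 107.6 mas/yr = 0.1076 ″/yr.
v_t = 4.740 μ d = 4.740 × 0.1076 × 33.478 = 17.075 km/s.
v = √(v_r² + v_t²) = √((-32.75)² + 17.075²) = √1364.12 = 36.934 km/s.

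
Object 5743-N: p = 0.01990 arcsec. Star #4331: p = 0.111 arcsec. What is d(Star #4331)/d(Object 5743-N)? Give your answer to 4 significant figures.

0.1793

Since d = 1/p, d_B/d_A = p_A/p_B.
= 0.01990 / 0.111 = 0.17928.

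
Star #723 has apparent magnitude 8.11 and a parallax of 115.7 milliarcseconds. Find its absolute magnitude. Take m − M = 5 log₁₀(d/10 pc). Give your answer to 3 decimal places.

d = 1/p = 1/0.1157″ = 8.643 pc.
m − M = 5 log₁₀(8.643) − 5 = 4.6833 − 5 = -0.3167.
M = m − (m − M) = 8.11 − (-0.3167) = 8.427.

M = 8.427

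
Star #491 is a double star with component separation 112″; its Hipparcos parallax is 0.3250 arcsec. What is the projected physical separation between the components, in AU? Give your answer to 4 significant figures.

d = 1/p = 1/0.3250″ = 3.0769 pc.
At distance d (pc), an angle of θ arcsec spans θ·d AU: s = 112 × 3.0769 = 344.61 AU.

344.6 AU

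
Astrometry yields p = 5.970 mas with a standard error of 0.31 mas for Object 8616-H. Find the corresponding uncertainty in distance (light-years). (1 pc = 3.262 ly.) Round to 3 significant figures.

d = 1/p, so σ_d = σ_p / p².
σ_d = 0.000310 / (0.005970)² = 0.000310 / 0.000035641 = 8.6978 pc = 8.6978 × 3.262 ly = 28.372 ly.

28.4 ly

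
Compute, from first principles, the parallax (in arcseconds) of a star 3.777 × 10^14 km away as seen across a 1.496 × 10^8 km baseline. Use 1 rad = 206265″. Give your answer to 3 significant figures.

θ ≈ B/d = (1.496 × 10^8) / (3.777 × 10^14) = 3.9608 × 10^-7 rad.
In arcseconds: 3.9608 × 10^-7 × 206265 = 0.081697″.

0.0817 arcsec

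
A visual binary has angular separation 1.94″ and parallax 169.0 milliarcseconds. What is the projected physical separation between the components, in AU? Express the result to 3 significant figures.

11.5 AU

d = 1/p = 1/0.1690″ = 5.9172 pc.
At distance d (pc), an angle of θ arcsec spans θ·d AU: s = 1.94 × 5.9172 = 11.479 AU.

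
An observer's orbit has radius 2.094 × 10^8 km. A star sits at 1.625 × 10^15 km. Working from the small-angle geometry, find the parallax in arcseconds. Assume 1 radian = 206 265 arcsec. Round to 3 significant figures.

0.0266 arcsec

θ ≈ B/d = (2.094 × 10^8) / (1.625 × 10^15) = 1.2886 × 10^-7 rad.
In arcseconds: 1.2886 × 10^-7 × 206265 = 0.026579″.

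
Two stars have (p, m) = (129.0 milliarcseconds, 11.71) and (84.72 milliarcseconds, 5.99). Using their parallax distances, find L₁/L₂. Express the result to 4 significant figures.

L₁/L₂ = 0.002222

d₁ = 1/p₁ = 1/0.1290″ = 7.7519 pc; d₂ = 1/p₂ = 1/0.08472″ = 11.804 pc.
M₁ = m₁ − 5 log₁₀ d₁ + 5 = 11.71 − 4.4470 + 5 = 12.2630.
M₂ = 5.99 − 5.3601 + 5 = 5.6299.
L₁/L₂ = 10^(0.4(M₂ − M₁)) = 10^(0.4 × (-6.6331)) = 10^(-2.65324) = 0.0022221.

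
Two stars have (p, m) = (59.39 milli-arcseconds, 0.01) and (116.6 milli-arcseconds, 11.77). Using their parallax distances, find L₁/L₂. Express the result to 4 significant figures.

L₁/L₂ = 195000

d₁ = 1/p₁ = 1/0.05939″ = 16.838 pc; d₂ = 1/p₂ = 1/0.1166″ = 8.5763 pc.
M₁ = m₁ − 5 log₁₀ d₁ + 5 = 0.01 − 6.1315 + 5 = -1.1215.
M₂ = 11.77 − 4.6665 + 5 = 12.1035.
L₁/L₂ = 10^(0.4(M₂ − M₁)) = 10^(0.4 × 13.2250) = 10^5.29000 = 1.9498 × 10^5.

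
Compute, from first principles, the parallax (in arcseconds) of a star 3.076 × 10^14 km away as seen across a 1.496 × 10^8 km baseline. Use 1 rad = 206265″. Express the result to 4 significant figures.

θ ≈ B/d = (1.496 × 10^8) / (3.076 × 10^14) = 4.8635 × 10^-7 rad.
In arcseconds: 4.8635 × 10^-7 × 206265 = 0.10032″.

0.1003 arcsec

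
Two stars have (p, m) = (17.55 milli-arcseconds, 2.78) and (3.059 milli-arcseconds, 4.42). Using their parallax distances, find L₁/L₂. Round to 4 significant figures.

L₁/L₂ = 0.1376

d₁ = 1/p₁ = 1/0.01755″ = 56.98 pc; d₂ = 1/p₂ = 1/0.003059″ = 326.9 pc.
M₁ = m₁ − 5 log₁₀ d₁ + 5 = 2.78 − 8.7786 + 5 = -0.9986.
M₂ = 4.42 − 12.5721 + 5 = -3.1521.
L₁/L₂ = 10^(0.4(M₂ − M₁)) = 10^(0.4 × (-2.1535)) = 10^(-0.86140) = 0.13759.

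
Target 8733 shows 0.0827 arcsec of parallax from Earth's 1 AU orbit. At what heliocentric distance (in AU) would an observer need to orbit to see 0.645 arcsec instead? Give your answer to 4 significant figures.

7.799 AU

Parallax scales linearly with baseline: p ∝ B, so B = p_target / p_Earth × 1 AU.
B = 0.645 / 0.0827 = 7.7993 AU.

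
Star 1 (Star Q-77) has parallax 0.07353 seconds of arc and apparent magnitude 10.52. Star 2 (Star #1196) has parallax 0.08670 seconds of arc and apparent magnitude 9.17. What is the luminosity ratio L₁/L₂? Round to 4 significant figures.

d₁ = 1/p₁ = 1/0.07353″ = 13.6 pc; d₂ = 1/p₂ = 1/0.08670″ = 11.534 pc.
M₁ = m₁ − 5 log₁₀ d₁ + 5 = 10.52 − 5.6677 + 5 = 9.8523.
M₂ = 9.17 − 5.3099 + 5 = 8.8601.
L₁/L₂ = 10^(0.4(M₂ − M₁)) = 10^(0.4 × (-0.9922)) = 10^(-0.39688) = 0.40098.

L₁/L₂ = 0.4010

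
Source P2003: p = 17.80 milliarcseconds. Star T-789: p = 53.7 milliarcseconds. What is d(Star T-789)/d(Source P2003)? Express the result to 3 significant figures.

Since d = 1/p, d_B/d_A = p_A/p_B.
= 17.80 / 53.7 = 0.33147.

0.331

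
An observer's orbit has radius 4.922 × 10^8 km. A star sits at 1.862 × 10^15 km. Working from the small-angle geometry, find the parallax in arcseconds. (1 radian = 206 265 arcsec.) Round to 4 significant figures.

θ ≈ B/d = (4.922 × 10^8) / (1.862 × 10^15) = 2.6434 × 10^-7 rad.
In arcseconds: 2.6434 × 10^-7 × 206265 = 0.054524″.

0.05452 arcsec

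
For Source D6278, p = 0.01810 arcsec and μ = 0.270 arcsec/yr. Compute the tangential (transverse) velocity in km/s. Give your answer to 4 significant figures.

d = 1/p = 1/0.01810″ = 55.249 pc.
v_t = 4.74 × μ × d = 4.74 × 0.270 × 55.249 = 70.708 km/s.

70.71 km/s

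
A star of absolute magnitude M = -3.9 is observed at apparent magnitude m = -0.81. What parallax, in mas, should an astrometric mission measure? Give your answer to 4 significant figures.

24.10 mas

m − M = -0.81 − (-3.9) = 3.09.
d = 10^((m−M)/5 + 1) = 10^1.618 = 41.495 pc.
p = 1/d = 1/41.495 = 0.024099 arcsec = 24.099 mas.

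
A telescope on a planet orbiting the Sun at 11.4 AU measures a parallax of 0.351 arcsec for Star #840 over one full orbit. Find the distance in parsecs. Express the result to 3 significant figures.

With baseline B (in AU) and parallax p (in arcsec), d = B/p parsecs.
d = 11.4 / 0.351 = 32.479 pc.

32.5 pc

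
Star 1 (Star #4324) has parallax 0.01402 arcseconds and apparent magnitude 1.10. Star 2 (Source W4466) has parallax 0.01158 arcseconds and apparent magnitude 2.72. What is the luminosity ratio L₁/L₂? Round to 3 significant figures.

L₁/L₂ = 3.03

d₁ = 1/p₁ = 1/0.01402″ = 71.327 pc; d₂ = 1/p₂ = 1/0.01158″ = 86.356 pc.
M₁ = m₁ − 5 log₁₀ d₁ + 5 = 1.10 − 9.2663 + 5 = -3.1663.
M₂ = 2.72 − 9.6815 + 5 = -1.9615.
L₁/L₂ = 10^(0.4(M₂ − M₁)) = 10^(0.4 × 1.2048) = 10^0.48192 = 3.0333.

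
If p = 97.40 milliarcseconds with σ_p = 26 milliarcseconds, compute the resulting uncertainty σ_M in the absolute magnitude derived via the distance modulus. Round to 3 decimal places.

M = m − 5 log₁₀ d + 5 = m + 5 log₁₀ p + 5, so ∂M/∂p = 5/(p ln 10).
σ_M = (5/ln 10) · (σ_p/p) = 2.1715 × 26/97.40 = 2.1715 × 0.26694 = 0.57966.

σ_M = 0.580 mag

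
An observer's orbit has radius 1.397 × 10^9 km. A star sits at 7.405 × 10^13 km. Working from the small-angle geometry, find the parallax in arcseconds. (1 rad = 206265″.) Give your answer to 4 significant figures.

θ ≈ B/d = (1.397 × 10^9) / (7.405 × 10^13) = 1.8866 × 10^-5 rad.
In arcseconds: 1.8866 × 10^-5 × 206265 = 3.8914″.

3.891 arcsec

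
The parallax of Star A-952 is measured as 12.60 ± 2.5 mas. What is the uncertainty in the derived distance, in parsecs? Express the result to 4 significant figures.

15.75 pc

d = 1/p, so σ_d = σ_p / p².
σ_d = 0.00250 / (0.01260)² = 0.00250 / 0.00015876 = 15.747 pc.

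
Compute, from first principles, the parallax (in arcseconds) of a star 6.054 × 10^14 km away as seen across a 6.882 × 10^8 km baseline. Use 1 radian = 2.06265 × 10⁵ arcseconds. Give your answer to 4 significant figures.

0.2345 arcsec

θ ≈ B/d = (6.882 × 10^8) / (6.054 × 10^14) = 1.1368 × 10^-6 rad.
In arcseconds: 1.1368 × 10^-6 × 206265 = 0.23448″.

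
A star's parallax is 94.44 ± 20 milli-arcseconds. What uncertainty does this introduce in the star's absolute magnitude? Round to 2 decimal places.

σ_M = 0.46 mag

M = m − 5 log₁₀ d + 5 = m + 5 log₁₀ p + 5, so ∂M/∂p = 5/(p ln 10).
σ_M = (5/ln 10) · (σ_p/p) = 2.1715 × 20/94.44 = 2.1715 × 0.21177 = 0.45986.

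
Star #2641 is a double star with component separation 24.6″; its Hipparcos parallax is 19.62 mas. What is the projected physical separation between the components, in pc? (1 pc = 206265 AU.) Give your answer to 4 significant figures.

0.006079 pc

d = 1/p = 1/0.01962″ = 50.968 pc.
At distance d (pc), an angle of θ arcsec spans θ·d AU: s = 24.6 × 50.968 = 1253.8 AU.
= 1253.8 / 206265 = 0.0060786 pc.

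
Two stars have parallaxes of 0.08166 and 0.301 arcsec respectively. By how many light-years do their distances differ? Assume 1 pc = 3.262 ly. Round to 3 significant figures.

d_A = 1/0.08166″ = 12.246 pc; d_B = 1/0.3010″ = 3.3223 pc.
|d_B − d_A| = |3.3223 − 12.246| = 8.9237 pc = 8.9237 × 3.262 ly = 29.109 ly.

29.1 ly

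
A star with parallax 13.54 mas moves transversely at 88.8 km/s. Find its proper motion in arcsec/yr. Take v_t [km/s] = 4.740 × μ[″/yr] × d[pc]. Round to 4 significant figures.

0.2537 arcsec/yr

d = 1/p = 1/0.01354″ = 73.855 pc.
μ = v_t / (4.74 d) = 88.8 / (4.74 × 73.855) = 88.8 / 350.07 = 0.25366 ″/yr.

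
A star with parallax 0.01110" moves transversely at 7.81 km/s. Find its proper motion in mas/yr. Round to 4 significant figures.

d = 1/p = 1/0.01110″ = 90.09 pc.
μ = v_t / (4.74 d) = 7.81 / (4.74 × 90.09) = 7.81 / 427.03 = 0.018289 ″/yr = 18.289 mas/yr.

18.29 mas/yr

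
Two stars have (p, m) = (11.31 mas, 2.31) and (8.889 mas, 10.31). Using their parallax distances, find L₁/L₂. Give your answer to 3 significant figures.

L₁/L₂ = 979

d₁ = 1/p₁ = 1/0.01131″ = 88.417 pc; d₂ = 1/p₂ = 1/0.008889″ = 112.5 pc.
M₁ = m₁ − 5 log₁₀ d₁ + 5 = 2.31 − 9.7327 + 5 = -2.4227.
M₂ = 10.31 − 10.2558 + 5 = 5.0542.
L₁/L₂ = 10^(0.4(M₂ − M₁)) = 10^(0.4 × 7.4769) = 10^2.99076 = 978.95.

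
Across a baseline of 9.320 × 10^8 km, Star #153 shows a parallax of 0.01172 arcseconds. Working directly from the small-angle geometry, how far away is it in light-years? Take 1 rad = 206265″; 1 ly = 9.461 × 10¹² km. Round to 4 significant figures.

1734 ly

θ = 0.01172″ = 0.01172/206265 = 5.6820 × 10^-8 rad.
d = B/θ = (9.320 × 10^8) / (5.6820 × 10^-8) = 1.6403 × 10^16 km = (1.6403 × 10^16) / (9.461 × 10^12) ly = 1733.7 ly.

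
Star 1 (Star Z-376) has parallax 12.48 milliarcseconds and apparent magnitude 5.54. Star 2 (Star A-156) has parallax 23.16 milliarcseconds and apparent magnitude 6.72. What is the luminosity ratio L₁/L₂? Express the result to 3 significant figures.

L₁/L₂ = 10.2

d₁ = 1/p₁ = 1/0.01248″ = 80.128 pc; d₂ = 1/p₂ = 1/0.02316″ = 43.178 pc.
M₁ = m₁ − 5 log₁₀ d₁ + 5 = 5.54 − 9.5189 + 5 = 1.0211.
M₂ = 6.72 − 8.1763 + 5 = 3.5437.
L₁/L₂ = 10^(0.4(M₂ − M₁)) = 10^(0.4 × 2.5226) = 10^1.00904 = 10.21.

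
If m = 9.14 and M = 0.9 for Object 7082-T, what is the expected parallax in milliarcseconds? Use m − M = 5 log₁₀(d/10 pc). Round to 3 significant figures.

2.25 mas

m − M = 9.14 − 0.9 = 8.24.
d = 10^((m−M)/5 + 1) = 10^2.648 = 444.63 pc.
p = 1/d = 1/444.63 = 0.0022491 arcsec = 2.2491 mas.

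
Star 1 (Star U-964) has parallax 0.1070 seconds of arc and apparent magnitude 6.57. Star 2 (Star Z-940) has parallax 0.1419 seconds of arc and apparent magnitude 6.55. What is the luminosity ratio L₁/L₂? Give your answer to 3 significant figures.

d₁ = 1/p₁ = 1/0.1070″ = 9.3458 pc; d₂ = 1/p₂ = 1/0.1419″ = 7.0472 pc.
M₁ = m₁ − 5 log₁₀ d₁ + 5 = 6.57 − 4.8531 + 5 = 6.7169.
M₂ = 6.55 − 4.2401 + 5 = 7.3099.
L₁/L₂ = 10^(0.4(M₂ − M₁)) = 10^(0.4 × 0.5930) = 10^0.23720 = 1.7266.

L₁/L₂ = 1.73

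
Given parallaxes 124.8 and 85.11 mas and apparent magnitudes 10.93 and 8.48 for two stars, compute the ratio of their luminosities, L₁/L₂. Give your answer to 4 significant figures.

d₁ = 1/p₁ = 1/0.1248″ = 8.0128 pc; d₂ = 1/p₂ = 1/0.08511″ = 11.75 pc.
M₁ = m₁ − 5 log₁₀ d₁ + 5 = 10.93 − 4.5189 + 5 = 11.4111.
M₂ = 8.48 − 5.3502 + 5 = 8.1298.
L₁/L₂ = 10^(0.4(M₂ − M₁)) = 10^(0.4 × (-3.2813)) = 10^(-1.31252) = 0.048695.

L₁/L₂ = 0.04870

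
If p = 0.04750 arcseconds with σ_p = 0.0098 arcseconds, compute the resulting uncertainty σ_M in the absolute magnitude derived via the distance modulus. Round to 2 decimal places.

σ_M = 0.45 mag

M = m − 5 log₁₀ d + 5 = m + 5 log₁₀ p + 5, so ∂M/∂p = 5/(p ln 10).
σ_M = (5/ln 10) · (σ_p/p) = 2.1715 × 0.0098/0.04750 = 2.1715 × 0.20632 = 0.44802.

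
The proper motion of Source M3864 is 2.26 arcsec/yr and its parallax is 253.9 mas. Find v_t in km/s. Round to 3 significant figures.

42.2 km/s

d = 1/p = 1/0.2539″ = 3.9386 pc.
v_t = 4.74 × μ × d = 4.74 × 2.26 × 3.9386 = 42.192 km/s.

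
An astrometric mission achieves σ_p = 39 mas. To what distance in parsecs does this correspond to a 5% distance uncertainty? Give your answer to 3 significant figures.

1.28 pc

σ_d/d = σ_p/p, so the condition is σ_p/p ≤ 0.05, i.e. p ≥ σ_p/0.05.
p_min = 39/0.05 = 780 mas = 0.78 arcsec.
d_max = 1/p_min = 1/0.78 = 1.2821 pc.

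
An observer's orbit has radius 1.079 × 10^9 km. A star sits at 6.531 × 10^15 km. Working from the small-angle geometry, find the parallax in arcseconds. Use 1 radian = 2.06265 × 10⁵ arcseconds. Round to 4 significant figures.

θ ≈ B/d = (1.079 × 10^9) / (6.531 × 10^15) = 1.6521 × 10^-7 rad.
In arcseconds: 1.6521 × 10^-7 × 206265 = 0.034077″.

0.03408 arcsec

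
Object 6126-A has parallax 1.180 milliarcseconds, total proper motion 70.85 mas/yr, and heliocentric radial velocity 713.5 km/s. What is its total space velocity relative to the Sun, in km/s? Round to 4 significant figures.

d = 1/p = 1/0.001180″ = 847.46 pc.
μ = 70.85 mas/yr = 0.07085 ″/yr.
v_t = 4.740 μ d = 4.740 × 0.07085 × 847.46 = 284.6 km/s.
v = √(v_r² + v_t²) = √(713.5² + 284.6²) = √590079 = 768.17 km/s.

768.2 km/s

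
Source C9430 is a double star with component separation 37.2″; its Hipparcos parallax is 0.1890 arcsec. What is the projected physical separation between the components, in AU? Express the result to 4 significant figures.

196.8 AU

d = 1/p = 1/0.1890″ = 5.291 pc.
At distance d (pc), an angle of θ arcsec spans θ·d AU: s = 37.2 × 5.291 = 196.83 AU.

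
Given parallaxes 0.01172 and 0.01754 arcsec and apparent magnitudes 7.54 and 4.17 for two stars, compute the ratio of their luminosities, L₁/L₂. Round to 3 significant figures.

L₁/L₂ = 0.101

d₁ = 1/p₁ = 1/0.01172″ = 85.324 pc; d₂ = 1/p₂ = 1/0.01754″ = 57.013 pc.
M₁ = m₁ − 5 log₁₀ d₁ + 5 = 7.54 − 9.6554 + 5 = 2.8846.
M₂ = 4.17 − 8.7799 + 5 = 0.3901.
L₁/L₂ = 10^(0.4(M₂ − M₁)) = 10^(0.4 × (-2.4945)) = 10^(-0.99780) = 0.10051.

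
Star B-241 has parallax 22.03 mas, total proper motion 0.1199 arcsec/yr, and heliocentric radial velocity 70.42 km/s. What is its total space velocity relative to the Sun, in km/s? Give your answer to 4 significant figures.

75.00 km/s

d = 1/p = 1/0.02203″ = 45.393 pc.
v_t = 4.740 μ d = 4.740 × 0.1199 × 45.393 = 25.798 km/s.
v = √(v_r² + v_t²) = √(70.42² + 25.798²) = √5624.51 = 74.997 km/s.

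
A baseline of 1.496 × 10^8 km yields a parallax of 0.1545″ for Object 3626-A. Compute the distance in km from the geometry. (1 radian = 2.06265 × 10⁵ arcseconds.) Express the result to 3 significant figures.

θ = 0.1545″ = 0.1545/206265 = 7.4904 × 10^-7 rad.
d = B/θ = (1.496 × 10^8) / (7.4904 × 10^-7) = 1.9972 × 10^14 km.

2.00 × 10^14 km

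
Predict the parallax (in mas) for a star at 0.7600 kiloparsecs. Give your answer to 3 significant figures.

d = 0.7600 kpc = 760 pc.
p = 1/d = 1/760 = 0.0013158 arcsec.
= 0.0013158 × 1000 = 1.3158 mas.

1.32 mas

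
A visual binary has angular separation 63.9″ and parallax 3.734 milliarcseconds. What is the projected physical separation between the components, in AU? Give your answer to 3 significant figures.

17100 AU

d = 1/p = 1/0.003734″ = 267.81 pc.
At distance d (pc), an angle of θ arcsec spans θ·d AU: s = 63.9 × 267.81 = 17113 AU.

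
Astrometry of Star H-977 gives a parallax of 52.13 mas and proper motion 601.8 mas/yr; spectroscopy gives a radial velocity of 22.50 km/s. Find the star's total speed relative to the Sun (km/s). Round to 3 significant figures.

59.2 km/s

d = 1/p = 1/0.05213″ = 19.183 pc.
μ = 601.8 mas/yr = 0.6018 ″/yr.
v_t = 4.740 μ d = 4.740 × 0.6018 × 19.183 = 54.72 km/s.
v = √(v_r² + v_t²) = √(22.50² + 54.72²) = √3500.53 = 59.165 km/s.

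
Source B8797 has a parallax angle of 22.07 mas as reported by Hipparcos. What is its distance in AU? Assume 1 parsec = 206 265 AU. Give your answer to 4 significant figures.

p = 22.07 mas = 0.02207 arcsec.
d = 1/p = 1/0.02207 = 45.31 pc.
In AU: 45.31 × 206265 = 9.3459 × 10^6 AU.

9.346 × 10^6 AU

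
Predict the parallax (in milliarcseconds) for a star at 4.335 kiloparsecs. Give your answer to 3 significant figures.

0.231 mas

d = 4.335 kpc = 4335 pc.
p = 1/d = 1/4335 = 0.00023068 arcsec.
= 0.00023068 × 1000 = 0.23068 mas.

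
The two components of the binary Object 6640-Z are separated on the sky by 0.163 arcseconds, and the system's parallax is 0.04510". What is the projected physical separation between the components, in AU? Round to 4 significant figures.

3.614 AU

d = 1/p = 1/0.04510″ = 22.173 pc.
At distance d (pc), an angle of θ arcsec spans θ·d AU: s = 0.163 × 22.173 = 3.6142 AU.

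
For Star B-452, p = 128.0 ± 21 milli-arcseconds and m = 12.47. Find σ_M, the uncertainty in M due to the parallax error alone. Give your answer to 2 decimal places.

M = m − 5 log₁₀ d + 5 = m + 5 log₁₀ p + 5, so ∂M/∂p = 5/(p ln 10).
σ_M = (5/ln 10) · (σ_p/p) = 2.1715 × 21/128.0 = 2.1715 × 0.16406 = 0.35626.

σ_M = 0.36 mag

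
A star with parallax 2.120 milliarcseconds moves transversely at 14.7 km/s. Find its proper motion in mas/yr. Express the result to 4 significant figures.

6.575 mas/yr

d = 1/p = 1/0.002120″ = 471.7 pc.
μ = v_t / (4.74 d) = 14.7 / (4.74 × 471.7) = 14.7 / 2235.9 = 0.0065745 ″/yr = 6.5745 mas/yr.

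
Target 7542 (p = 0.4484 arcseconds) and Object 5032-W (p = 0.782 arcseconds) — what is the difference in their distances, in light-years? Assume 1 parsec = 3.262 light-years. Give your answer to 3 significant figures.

d_A = 1/0.4484″ = 2.2302 pc; d_B = 1/0.7820″ = 1.2788 pc.
|d_B − d_A| = |1.2788 − 2.2302| = 0.9514 pc = 0.9514 × 3.262 ly = 3.1035 ly.

3.10 ly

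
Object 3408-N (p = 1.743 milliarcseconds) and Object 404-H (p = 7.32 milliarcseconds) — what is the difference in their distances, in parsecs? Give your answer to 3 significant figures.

437 pc

d_A = 1/0.001743″ = 573.72 pc; d_B = 1/0.007320″ = 136.61 pc.
|d_B − d_A| = |136.61 − 573.72| = 437.11 pc.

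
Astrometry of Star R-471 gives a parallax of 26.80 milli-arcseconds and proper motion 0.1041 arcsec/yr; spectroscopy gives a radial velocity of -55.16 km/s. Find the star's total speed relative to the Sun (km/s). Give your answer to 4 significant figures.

d = 1/p = 1/0.02680″ = 37.313 pc.
v_t = 4.740 μ d = 4.740 × 0.1041 × 37.313 = 18.412 km/s.
v = √(v_r² + v_t²) = √((-55.16)² + 18.412²) = √3381.63 = 58.152 km/s.

58.15 km/s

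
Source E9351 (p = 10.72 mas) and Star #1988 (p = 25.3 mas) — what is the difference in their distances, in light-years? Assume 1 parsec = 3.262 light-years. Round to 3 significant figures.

d_A = 1/0.01072″ = 93.284 pc; d_B = 1/0.02530″ = 39.526 pc.
|d_B − d_A| = |39.526 − 93.284| = 53.758 pc = 53.758 × 3.262 ly = 175.36 ly.

175 ly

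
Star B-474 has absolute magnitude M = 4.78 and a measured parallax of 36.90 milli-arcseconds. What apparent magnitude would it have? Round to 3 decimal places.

d = 1/p = 1/0.03690″ = 27.1 pc.
m − M = 5 log₁₀ d − 5 = 5 log₁₀(27.1) − 5 = 7.1648 − 5 = 2.1648.
m = M + (m − M) = 4.78 + 2.1648 = 6.945.

m = 6.945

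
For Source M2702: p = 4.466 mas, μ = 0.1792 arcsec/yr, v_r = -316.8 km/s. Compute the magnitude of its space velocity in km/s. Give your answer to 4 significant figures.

369.5 km/s

d = 1/p = 1/0.004466″ = 223.91 pc.
v_t = 4.740 μ d = 4.740 × 0.1792 × 223.91 = 190.19 km/s.
v = √(v_r² + v_t²) = √((-316.8)² + 190.19²) = √136534 = 369.51 km/s.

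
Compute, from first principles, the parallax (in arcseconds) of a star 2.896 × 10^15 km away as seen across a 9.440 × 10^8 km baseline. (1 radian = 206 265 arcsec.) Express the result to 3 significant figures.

θ ≈ B/d = (9.440 × 10^8) / (2.896 × 10^15) = 3.2597 × 10^-7 rad.
In arcseconds: 3.2597 × 10^-7 × 206265 = 0.067236″.

0.0672 arcsec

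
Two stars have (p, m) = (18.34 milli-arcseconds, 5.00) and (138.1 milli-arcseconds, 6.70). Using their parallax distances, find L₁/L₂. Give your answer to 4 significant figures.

L₁/L₂ = 271.4

d₁ = 1/p₁ = 1/0.01834″ = 54.526 pc; d₂ = 1/p₂ = 1/0.1381″ = 7.2411 pc.
M₁ = m₁ − 5 log₁₀ d₁ + 5 = 5.00 − 8.6830 + 5 = 1.3170.
M₂ = 6.70 − 4.2990 + 5 = 7.4010.
L₁/L₂ = 10^(0.4(M₂ − M₁)) = 10^(0.4 × 6.0840) = 10^2.43360 = 271.39.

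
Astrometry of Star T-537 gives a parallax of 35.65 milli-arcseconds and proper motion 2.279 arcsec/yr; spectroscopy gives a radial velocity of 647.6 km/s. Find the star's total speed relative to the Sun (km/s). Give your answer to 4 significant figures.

715.0 km/s

d = 1/p = 1/0.03565″ = 28.05 pc.
v_t = 4.740 μ d = 4.740 × 2.279 × 28.05 = 303.01 km/s.
v = √(v_r² + v_t²) = √(647.6² + 303.01²) = √511201 = 714.98 km/s.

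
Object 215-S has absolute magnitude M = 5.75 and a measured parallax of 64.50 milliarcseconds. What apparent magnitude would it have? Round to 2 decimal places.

d = 1/p = 1/0.06450″ = 15.504 pc.
m − M = 5 log₁₀ d − 5 = 5 log₁₀(15.504) − 5 = 5.9522 − 5 = 0.9522.
m = M + (m − M) = 5.75 + 0.9522 = 6.70.

m = 6.70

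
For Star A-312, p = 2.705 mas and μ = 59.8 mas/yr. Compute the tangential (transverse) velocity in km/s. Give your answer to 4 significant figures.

104.8 km/s

d = 1/p = 1/0.002705″ = 369.69 pc.
μ = 59.8 mas/yr = 0.0598 ″/yr.
v_t = 4.74 × μ × d = 4.74 × 0.0598 × 369.69 = 104.79 km/s.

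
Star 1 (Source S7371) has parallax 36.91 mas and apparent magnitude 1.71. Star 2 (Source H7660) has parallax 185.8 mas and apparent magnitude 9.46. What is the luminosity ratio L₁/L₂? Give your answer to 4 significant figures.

L₁/L₂ = 31900

d₁ = 1/p₁ = 1/0.03691″ = 27.093 pc; d₂ = 1/p₂ = 1/0.1858″ = 5.3821 pc.
M₁ = m₁ − 5 log₁₀ d₁ + 5 = 1.71 − 7.1643 + 5 = -0.4543.
M₂ = 9.46 − 3.6548 + 5 = 10.8052.
L₁/L₂ = 10^(0.4(M₂ − M₁)) = 10^(0.4 × 11.2595) = 10^4.50380 = 31901.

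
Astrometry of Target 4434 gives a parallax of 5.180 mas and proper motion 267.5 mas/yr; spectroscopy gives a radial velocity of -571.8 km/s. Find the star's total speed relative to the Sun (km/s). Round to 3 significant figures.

d = 1/p = 1/0.005180″ = 193.05 pc.
μ = 267.5 mas/yr = 0.2675 ″/yr.
v_t = 4.740 μ d = 4.740 × 0.2675 × 193.05 = 244.78 km/s.
v = √(v_r² + v_t²) = √((-571.8)² + 244.78²) = √386872 = 621.99 km/s.

622 km/s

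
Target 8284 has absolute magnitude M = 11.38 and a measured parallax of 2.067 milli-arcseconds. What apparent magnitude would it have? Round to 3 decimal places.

m = 19.803

d = 1/p = 1/0.002067″ = 483.79 pc.
m − M = 5 log₁₀ d − 5 = 5 log₁₀(483.79) − 5 = 13.4233 − 5 = 8.4233.
m = M + (m − M) = 11.38 + 8.4233 = 19.803.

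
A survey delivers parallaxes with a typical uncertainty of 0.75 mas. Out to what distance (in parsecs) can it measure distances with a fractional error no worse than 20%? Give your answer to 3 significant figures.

267 pc

σ_d/d = σ_p/p, so the condition is σ_p/p ≤ 0.20, i.e. p ≥ σ_p/0.20.
p_min = 0.75/0.20 = 3.75 mas = 0.00375 arcsec.
d_max = 1/p_min = 1/0.00375 = 266.67 pc.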